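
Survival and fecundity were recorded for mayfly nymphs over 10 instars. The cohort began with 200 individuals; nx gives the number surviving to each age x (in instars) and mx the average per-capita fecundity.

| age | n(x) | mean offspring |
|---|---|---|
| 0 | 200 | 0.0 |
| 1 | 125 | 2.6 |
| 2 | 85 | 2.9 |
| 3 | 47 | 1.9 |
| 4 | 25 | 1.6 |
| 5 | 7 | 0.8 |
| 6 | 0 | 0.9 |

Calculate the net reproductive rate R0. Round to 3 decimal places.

3.532

lx = nx/n0 = nx/200: 1, 0.625, 0.425, 0.235, 0.125, 0.035, 0
lx·mx by age: 0, 1.625, 1.2325, 0.4465, 0.2, 0.028, 0
R0 = Σ lx·mx = 3.532 → 3.532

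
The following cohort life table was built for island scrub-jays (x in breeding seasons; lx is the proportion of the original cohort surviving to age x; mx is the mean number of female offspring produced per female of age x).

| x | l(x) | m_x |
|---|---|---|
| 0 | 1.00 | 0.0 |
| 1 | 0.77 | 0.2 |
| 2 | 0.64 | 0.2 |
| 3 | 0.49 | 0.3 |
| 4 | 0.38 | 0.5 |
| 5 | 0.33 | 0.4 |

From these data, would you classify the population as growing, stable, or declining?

declining

R0 = Σ lx·mx = 0 + 0.154 + 0.128 + 0.147 + 0.19 + 0.132 = 0.751
R0 < 1, so the population is declining.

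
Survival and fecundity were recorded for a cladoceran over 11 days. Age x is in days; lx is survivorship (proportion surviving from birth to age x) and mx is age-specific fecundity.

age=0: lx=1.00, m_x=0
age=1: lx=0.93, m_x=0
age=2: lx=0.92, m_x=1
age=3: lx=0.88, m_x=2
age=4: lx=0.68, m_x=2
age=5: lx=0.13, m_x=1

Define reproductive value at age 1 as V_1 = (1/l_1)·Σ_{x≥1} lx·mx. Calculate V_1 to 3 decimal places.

lx·mx for x ≥ 1: 0, 0.92, 1.76, 1.36, 0.13 → sum = 4.17
V_1 = 4.17 / l_1 = 4.17 / 0.93 = 4.483871… → 4.484

4.484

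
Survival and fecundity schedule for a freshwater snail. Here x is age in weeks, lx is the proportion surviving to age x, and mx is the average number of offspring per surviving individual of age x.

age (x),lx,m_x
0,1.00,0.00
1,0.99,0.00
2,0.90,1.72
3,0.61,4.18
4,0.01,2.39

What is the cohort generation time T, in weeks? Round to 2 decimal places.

2.63

lx·mx: 0, 0, 1.548, 2.5498, 0.0239 → R0 = 4.1217
x·lx·mx: 0, 0, 3.096, 7.6494, 0.0956 → Σ = 10.841
T = 10.841 / 4.1217 = 2.630225… → 2.63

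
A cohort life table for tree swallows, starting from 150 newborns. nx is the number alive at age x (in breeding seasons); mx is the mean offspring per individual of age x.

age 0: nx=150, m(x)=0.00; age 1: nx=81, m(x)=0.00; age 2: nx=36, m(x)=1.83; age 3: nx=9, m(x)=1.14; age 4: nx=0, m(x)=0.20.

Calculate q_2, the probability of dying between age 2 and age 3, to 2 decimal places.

lx = nx/n0 = nx/150: 1, 0.54, 0.24, 0.06, 0
q_2 = (l_2 − l_3) / l_2 = (0.24 − 0.06) / 0.24
     = 0.18 / 0.24 = 0.75 → 0.75

0.75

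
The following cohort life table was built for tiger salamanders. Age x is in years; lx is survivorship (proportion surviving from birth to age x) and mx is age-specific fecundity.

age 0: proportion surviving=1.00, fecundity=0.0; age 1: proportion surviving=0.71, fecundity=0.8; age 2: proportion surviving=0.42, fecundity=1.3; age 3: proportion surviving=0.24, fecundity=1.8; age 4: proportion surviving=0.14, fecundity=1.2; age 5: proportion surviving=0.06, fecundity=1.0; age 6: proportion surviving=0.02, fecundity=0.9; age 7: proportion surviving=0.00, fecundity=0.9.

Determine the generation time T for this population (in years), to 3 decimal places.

2.252

lx·mx: 0, 0.568, 0.546, 0.432, 0.168, 0.06, 0.018, 0 → R0 = 1.792
x·lx·mx: 0, 0.568, 1.092, 1.296, 0.672, 0.3, 0.108, 0 → Σ = 4.036
T = 4.036 / 1.792 = 2.252232… → 2.252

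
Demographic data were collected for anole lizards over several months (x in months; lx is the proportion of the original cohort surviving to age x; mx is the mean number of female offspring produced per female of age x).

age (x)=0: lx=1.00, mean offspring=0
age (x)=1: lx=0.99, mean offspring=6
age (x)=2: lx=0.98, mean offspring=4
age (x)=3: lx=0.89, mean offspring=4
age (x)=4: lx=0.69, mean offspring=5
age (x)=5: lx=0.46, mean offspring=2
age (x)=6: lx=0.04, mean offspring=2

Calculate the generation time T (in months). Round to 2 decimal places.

2.43

lx·mx: 0, 5.94, 3.92, 3.56, 3.45, 0.92, 0.08 → R0 = 17.87
x·lx·mx: 0, 5.94, 7.84, 10.68, 13.8, 4.6, 0.48 → Σ = 43.34
T = 43.34 / 17.87 = 2.425294… → 2.43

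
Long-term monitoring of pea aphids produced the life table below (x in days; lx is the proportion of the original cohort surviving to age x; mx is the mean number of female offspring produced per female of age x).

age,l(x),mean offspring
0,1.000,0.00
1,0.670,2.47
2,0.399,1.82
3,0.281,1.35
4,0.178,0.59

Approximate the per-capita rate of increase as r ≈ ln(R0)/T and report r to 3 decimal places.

R0 = Σ lx·mx = 0 + 1.6549 + 0.72618 + 0.37935 + 0.10502 = 2.86545
Σ x·lx·mx = 4.66539; T = 4.66539/2.86545 = 1.62815…
r ≈ ln(R0)/T = ln(2.86545)/1.62815… = 0.64658… → 0.647

0.647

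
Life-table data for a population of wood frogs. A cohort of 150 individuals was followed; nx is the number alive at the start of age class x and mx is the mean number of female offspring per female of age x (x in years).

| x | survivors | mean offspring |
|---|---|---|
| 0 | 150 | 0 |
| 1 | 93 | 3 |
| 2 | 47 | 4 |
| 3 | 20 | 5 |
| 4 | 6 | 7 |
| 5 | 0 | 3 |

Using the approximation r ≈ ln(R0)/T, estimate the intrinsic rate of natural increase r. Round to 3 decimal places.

0.760

lx = nx/n0 = nx/150: 1, 0.62, 0.31333…, 0.13333…, 0.04, 0
R0 = Σ lx·mx = 0 + 1.86 + 1.25333… + 0.66667… + 0.28 + 0 = 4.06…
Σ x·lx·mx = 7.486667…; T = 7.486667…/4.06… = 1.84401…
r ≈ ln(R0)/T = ln(4.06…)/1.84401… = 0.75986… → 0.760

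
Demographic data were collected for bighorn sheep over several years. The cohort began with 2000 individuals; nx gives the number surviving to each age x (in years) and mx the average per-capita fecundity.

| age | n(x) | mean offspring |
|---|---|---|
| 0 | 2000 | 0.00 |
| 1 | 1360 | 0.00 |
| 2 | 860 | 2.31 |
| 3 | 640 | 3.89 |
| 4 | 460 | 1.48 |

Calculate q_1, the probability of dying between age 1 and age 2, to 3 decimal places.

lx = nx/n0 = nx/2000: 1, 0.68, 0.43, 0.32, 0.23
q_1 = (l_1 − l_2) / l_1 = (0.68 − 0.43) / 0.68
     = 0.25 / 0.68 = 0.367647… → 0.368

0.368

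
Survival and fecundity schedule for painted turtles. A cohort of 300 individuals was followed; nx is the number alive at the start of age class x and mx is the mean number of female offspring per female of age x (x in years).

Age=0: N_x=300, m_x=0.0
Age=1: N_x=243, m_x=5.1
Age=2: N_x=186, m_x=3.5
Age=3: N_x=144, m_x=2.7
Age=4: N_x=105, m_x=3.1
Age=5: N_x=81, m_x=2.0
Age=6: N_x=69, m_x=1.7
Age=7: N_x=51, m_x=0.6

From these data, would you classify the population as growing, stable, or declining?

growing

lx = nx/n0 = nx/300: 1, 0.81, 0.62, 0.48, 0.35, 0.27, 0.23, 0.17
R0 = Σ lx·mx = 0 + 4.131 + 2.17 + 1.296 + 1.085 + 0.54 + 0.391 + 0.102 = 9.715
R0 > 1, so the population is growing.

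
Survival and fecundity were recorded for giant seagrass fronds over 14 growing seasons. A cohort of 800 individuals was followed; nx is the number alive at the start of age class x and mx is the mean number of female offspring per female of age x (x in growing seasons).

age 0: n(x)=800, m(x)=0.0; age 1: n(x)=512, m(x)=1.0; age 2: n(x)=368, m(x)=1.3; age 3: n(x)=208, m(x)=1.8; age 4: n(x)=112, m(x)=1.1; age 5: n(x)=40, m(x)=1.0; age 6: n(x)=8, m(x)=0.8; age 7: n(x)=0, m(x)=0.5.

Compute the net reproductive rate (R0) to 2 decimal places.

1.92

lx = nx/n0 = nx/800: 1, 0.64, 0.46, 0.26, 0.14, 0.05, 0.01, 0
lx·mx by age: 0, 0.64, 0.598, 0.468, 0.154, 0.05, 0.008, 0
R0 = Σ lx·mx = 1.918 → 1.92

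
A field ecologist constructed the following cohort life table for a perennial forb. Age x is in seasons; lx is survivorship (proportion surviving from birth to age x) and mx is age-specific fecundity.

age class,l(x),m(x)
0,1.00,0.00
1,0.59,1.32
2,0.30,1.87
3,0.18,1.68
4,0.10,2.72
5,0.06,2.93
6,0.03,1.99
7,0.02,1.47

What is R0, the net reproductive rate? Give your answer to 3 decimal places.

lx·mx by age: 0, 0.7788, 0.561, 0.3024, 0.272, 0.1758, 0.0597, 0.0294
R0 = Σ lx·mx = 2.1791 → 2.179

2.179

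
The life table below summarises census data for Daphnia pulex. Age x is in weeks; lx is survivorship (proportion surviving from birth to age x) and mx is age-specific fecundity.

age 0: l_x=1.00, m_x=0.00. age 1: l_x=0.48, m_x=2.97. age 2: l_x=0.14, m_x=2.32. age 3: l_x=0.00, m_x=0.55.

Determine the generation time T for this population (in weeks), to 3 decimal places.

1.186

lx·mx: 0, 1.4256, 0.3248, 0 → R0 = 1.7504
x·lx·mx: 0, 1.4256, 0.6496, 0 → Σ = 2.0752
T = 2.0752 / 1.7504 = 1.185558… → 1.186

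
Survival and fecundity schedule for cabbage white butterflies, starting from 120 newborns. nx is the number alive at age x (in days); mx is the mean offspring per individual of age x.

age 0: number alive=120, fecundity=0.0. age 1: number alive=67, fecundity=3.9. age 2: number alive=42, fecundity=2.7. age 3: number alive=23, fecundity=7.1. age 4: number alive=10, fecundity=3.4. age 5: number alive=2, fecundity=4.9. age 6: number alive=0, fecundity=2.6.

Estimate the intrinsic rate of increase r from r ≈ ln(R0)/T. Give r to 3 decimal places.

0.790

lx = nx/n0 = nx/120: 1, 0.55833…, 0.35, 0.19167…, 0.08333…, 0.01667…, 0
R0 = Σ lx·mx = 0 + 2.1775… + 0.945 + 1.36083… + 0.28333… + 0.08167… + 0 = 4.848333…
Σ x·lx·mx = 9.691667…; T = 9.691667…/4.848333… = 1.99897…
r ≈ ln(R0)/T = ln(4.848333…)/1.99897… = 0.78972… → 0.790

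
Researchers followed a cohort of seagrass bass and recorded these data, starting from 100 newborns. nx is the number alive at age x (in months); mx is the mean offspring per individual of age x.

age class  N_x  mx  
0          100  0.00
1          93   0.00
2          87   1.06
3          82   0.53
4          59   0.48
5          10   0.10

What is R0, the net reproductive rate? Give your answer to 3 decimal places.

1.650

lx = nx/n0 = nx/100: 1, 0.93, 0.87, 0.82, 0.59, 0.1
lx·mx by age: 0, 0, 0.9222, 0.4346, 0.2832, 0.01
R0 = Σ lx·mx = 1.65 → 1.650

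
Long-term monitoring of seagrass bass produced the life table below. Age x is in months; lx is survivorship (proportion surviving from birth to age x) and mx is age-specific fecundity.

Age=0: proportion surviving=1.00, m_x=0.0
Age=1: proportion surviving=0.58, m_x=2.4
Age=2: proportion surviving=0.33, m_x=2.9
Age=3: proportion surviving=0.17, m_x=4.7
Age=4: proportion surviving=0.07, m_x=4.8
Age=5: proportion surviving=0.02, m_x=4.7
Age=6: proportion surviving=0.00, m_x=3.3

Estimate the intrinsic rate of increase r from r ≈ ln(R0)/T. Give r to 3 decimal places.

R0 = Σ lx·mx = 0 + 1.392 + 0.957 + 0.799 + 0.336 + 0.094 + 0 = 3.578
Σ x·lx·mx = 7.517; T = 7.517/3.578 = 2.10089…
r ≈ ln(R0)/T = ln(3.578)/2.10089… = 0.60679… → 0.607

0.607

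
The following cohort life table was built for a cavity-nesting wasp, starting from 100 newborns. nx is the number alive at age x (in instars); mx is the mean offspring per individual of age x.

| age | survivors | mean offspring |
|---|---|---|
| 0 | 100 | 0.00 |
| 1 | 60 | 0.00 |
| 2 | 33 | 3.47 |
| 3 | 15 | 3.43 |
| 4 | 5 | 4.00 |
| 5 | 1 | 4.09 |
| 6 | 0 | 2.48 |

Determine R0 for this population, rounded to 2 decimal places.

lx = nx/n0 = nx/100: 1, 0.6, 0.33, 0.15, 0.05, 0.01, 0
lx·mx by age: 0, 0, 1.1451, 0.5145, 0.2, 0.0409, 0
R0 = Σ lx·mx = 1.9005 → 1.90

1.90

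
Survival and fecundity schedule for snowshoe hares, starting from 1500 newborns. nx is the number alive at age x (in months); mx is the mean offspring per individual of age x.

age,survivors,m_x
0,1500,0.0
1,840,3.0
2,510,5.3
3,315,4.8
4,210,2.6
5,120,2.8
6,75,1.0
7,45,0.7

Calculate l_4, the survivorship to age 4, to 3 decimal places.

l_4 = n_4/n_0 = 210/1500 = 0.14 → 0.140

0.140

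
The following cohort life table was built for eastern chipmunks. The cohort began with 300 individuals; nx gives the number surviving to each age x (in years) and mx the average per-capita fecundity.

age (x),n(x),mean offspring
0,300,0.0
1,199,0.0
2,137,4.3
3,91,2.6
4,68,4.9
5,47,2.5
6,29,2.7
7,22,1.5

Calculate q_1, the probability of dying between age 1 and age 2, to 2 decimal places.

lx = nx/n0 = nx/300: 1, 0.66333…, 0.45667…, 0.30333…, 0.22667…, 0.15667…, 0.09667…, 0.07333…
q_1 = (l_1 − l_2) / l_1 = (0.663333… − 0.456667…) / 0.663333…
     = 0.206667… / 0.663333… = 0.311558… → 0.31

0.31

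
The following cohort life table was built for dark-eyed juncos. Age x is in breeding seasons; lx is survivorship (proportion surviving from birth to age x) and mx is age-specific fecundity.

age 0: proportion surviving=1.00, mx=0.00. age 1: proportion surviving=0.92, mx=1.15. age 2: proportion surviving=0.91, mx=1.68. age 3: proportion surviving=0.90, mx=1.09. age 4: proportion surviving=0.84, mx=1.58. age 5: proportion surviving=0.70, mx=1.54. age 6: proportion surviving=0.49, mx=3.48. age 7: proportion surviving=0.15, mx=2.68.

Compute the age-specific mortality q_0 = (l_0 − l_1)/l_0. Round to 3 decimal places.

0.080

q_0 = (l_0 − l_1) / l_0 = (1 − 0.92) / 1
     = 0.08 / 1 = 0.08 → 0.080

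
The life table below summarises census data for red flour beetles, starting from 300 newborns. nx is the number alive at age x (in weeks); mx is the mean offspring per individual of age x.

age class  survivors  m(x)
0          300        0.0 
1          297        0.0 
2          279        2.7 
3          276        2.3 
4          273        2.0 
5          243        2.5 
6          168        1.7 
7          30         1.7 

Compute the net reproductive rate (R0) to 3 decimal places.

lx = nx/n0 = nx/300: 1, 0.99, 0.93, 0.92, 0.91, 0.81, 0.56, 0.1
lx·mx by age: 0, 0, 2.511, 2.116, 1.82, 2.025, 0.952, 0.17
R0 = Σ lx·mx = 9.594 → 9.594

9.594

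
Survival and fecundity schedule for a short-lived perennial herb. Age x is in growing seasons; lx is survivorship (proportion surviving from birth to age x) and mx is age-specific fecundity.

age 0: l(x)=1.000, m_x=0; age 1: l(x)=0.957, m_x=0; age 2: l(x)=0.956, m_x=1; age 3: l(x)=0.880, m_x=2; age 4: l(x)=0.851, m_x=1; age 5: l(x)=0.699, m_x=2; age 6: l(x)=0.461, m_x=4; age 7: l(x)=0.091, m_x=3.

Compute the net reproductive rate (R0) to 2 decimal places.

lx·mx by age: 0, 0, 0.956, 1.76, 0.851, 1.398, 1.844, 0.273
R0 = Σ lx·mx = 7.082 → 7.08

7.08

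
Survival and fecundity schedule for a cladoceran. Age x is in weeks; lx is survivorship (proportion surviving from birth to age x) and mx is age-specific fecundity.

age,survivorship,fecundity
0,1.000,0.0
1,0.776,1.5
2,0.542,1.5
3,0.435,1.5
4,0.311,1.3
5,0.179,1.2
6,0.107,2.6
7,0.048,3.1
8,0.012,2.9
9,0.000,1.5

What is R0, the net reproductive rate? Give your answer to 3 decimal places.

lx·mx by age: 0, 1.164, 0.813, 0.6525, 0.4043, 0.2148, 0.2782, 0.1488, 0.0348, 0
R0 = Σ lx·mx = 3.7104 → 3.710

3.710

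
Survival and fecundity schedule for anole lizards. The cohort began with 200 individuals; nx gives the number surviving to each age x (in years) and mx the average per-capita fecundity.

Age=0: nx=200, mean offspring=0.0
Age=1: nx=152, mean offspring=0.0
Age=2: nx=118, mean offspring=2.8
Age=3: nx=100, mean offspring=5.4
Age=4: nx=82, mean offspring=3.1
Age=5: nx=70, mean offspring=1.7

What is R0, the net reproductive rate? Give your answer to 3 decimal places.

lx = nx/n0 = nx/200: 1, 0.76, 0.59, 0.5, 0.41, 0.35
lx·mx by age: 0, 0, 1.652, 2.7, 1.271, 0.595
R0 = Σ lx·mx = 6.218 → 6.218

6.218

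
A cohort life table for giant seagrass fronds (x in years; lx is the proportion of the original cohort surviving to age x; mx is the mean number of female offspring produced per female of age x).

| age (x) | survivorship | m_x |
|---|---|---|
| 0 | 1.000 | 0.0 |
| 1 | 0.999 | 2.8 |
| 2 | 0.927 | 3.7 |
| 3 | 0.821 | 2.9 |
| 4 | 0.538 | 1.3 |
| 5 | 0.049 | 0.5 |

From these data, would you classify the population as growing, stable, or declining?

R0 = Σ lx·mx = 0 + 2.7972 + 3.4299 + 2.3809 + 0.6994 + 0.0245 = 9.3319
R0 > 1, so the population is growing.

growing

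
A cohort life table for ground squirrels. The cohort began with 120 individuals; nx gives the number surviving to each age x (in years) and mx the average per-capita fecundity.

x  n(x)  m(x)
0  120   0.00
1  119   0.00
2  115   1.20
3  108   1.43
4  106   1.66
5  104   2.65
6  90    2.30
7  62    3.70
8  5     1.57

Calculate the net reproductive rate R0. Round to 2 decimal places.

9.90

lx = nx/n0 = nx/120: 1, 0.99167…, 0.95833…, 0.9, 0.88333…, 0.86667…, 0.75, 0.51667…, 0.04167…
lx·mx by age: 0, 0, 1.15…, 1.287, 1.466333…, 2.296667…, 1.725, 1.911667…, 0.065417…
R0 = Σ lx·mx = 9.902083… → 9.90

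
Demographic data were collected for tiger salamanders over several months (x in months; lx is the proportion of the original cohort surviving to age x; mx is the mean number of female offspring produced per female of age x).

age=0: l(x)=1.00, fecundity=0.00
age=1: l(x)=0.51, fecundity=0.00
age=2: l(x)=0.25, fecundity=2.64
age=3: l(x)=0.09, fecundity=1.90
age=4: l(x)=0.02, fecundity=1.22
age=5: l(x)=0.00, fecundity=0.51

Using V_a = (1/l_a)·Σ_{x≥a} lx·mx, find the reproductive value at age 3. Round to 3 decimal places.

lx·mx for x ≥ 3: 0.171, 0.0244, 0 → sum = 0.1954
V_3 = 0.1954 / l_3 = 0.1954 / 0.09 = 2.171111… → 2.171

2.171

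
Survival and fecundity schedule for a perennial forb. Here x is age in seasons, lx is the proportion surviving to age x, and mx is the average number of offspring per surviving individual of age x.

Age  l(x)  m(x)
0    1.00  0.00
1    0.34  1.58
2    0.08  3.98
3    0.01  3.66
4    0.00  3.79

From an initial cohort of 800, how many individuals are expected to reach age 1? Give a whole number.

272

Expected survivors = N0 · l_1 = 800 × 0.34 = 272 → 272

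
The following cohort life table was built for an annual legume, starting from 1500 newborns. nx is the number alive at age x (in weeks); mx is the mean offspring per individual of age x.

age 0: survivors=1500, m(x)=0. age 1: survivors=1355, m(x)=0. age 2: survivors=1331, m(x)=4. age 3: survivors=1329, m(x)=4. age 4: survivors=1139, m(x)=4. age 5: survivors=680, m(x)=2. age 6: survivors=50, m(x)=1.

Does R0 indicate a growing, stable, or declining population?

lx = nx/n0 = nx/1500: 1, 0.90333…, 0.88733…, 0.886, 0.75933…, 0.45333…, 0.03333…
R0 = Σ lx·mx = 0 + 0 + 3.549333… + 3.544 + 3.037333… + 0.906667… + 0.033333… = 11.070667…
R0 > 1, so the population is growing.

growing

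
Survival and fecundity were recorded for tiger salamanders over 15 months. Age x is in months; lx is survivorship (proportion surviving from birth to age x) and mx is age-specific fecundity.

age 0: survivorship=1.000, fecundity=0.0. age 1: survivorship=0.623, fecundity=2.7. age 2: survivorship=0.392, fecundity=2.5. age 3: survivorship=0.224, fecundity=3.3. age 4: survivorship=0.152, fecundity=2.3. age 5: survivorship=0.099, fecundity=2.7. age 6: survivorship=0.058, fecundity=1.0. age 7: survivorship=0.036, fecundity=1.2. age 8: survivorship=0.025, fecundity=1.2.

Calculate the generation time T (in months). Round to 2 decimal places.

lx·mx: 0, 1.6821, 0.98, 0.7392, 0.3496, 0.2673, 0.058, 0.0432, 0.03 → R0 = 4.1494
x·lx·mx: 0, 1.6821, 1.96, 2.2176, 1.3984, 1.3365, 0.348, 0.3024, 0.24 → Σ = 9.485
T = 9.485 / 4.1494 = 2.285873… → 2.29

2.29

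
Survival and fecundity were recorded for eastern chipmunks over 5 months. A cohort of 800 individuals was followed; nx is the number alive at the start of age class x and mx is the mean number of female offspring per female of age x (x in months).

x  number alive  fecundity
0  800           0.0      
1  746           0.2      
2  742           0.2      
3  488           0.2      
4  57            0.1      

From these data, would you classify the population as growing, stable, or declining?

lx = nx/n0 = nx/800: 1, 0.9325, 0.9275, 0.61, 0.07125
R0 = Σ lx·mx = 0 + 0.1865 + 0.1855 + 0.122 + 0.007125 = 0.501125
R0 < 1, so the population is declining.

declining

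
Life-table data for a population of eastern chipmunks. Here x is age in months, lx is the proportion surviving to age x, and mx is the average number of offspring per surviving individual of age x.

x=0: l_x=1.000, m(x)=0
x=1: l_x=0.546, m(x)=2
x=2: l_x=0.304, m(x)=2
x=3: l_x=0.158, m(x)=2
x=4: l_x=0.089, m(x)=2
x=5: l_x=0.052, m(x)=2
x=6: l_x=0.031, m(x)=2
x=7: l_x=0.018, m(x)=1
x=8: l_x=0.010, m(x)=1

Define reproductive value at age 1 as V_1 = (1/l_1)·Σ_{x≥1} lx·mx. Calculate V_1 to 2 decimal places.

lx·mx for x ≥ 1: 1.092, 0.608, 0.316, 0.178, 0.104, 0.062, 0.018, 0.01 → sum = 2.388
V_1 = 2.388 / l_1 = 2.388 / 0.546 = 4.373626… → 4.37

4.37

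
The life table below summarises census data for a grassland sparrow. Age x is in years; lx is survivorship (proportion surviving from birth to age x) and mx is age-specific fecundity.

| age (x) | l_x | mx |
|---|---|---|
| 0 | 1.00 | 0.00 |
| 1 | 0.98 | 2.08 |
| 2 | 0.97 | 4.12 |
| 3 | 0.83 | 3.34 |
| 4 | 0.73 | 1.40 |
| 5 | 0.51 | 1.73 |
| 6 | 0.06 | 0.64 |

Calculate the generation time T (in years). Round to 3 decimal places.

lx·mx: 0, 2.0384, 3.9964, 2.7722, 1.022, 0.8823, 0.0384 → R0 = 10.7497
x·lx·mx: 0, 2.0384, 7.9928, 8.3166, 4.088, 4.4115, 0.2304 → Σ = 27.0777
T = 27.0777 / 10.7497 = 2.518926… → 2.519

2.519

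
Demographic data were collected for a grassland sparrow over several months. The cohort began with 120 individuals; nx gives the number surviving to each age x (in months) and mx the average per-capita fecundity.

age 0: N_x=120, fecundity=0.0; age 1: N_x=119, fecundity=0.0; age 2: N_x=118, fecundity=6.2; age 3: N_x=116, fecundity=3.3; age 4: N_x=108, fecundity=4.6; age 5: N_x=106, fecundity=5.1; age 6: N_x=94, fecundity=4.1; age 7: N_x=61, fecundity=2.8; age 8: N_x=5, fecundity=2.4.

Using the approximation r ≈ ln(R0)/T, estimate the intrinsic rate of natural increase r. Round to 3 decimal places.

0.778

lx = nx/n0 = nx/120: 1, 0.99167…, 0.98333…, 0.96667…, 0.9, 0.88333…, 0.78333…, 0.50833…, 0.04167…
R0 = Σ lx·mx = 0 + 0 + 6.09667… + 3.19… + 4.14 + 4.505… + 3.21167… + 1.42333… + 0.1… = 22.666667…
Σ x·lx·mx = 90.881667…; T = 90.881667…/22.666667… = 4.00949…
r ≈ ln(R0)/T = ln(22.666667…)/4.00949… = 0.77838… → 0.778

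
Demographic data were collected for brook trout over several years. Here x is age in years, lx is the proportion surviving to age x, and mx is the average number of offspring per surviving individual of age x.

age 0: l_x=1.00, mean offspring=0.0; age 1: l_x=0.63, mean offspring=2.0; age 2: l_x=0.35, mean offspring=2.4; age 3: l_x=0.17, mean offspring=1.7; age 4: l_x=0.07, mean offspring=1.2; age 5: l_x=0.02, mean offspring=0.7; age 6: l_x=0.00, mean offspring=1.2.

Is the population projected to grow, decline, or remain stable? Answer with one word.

growing

R0 = Σ lx·mx = 0 + 1.26 + 0.84 + 0.289 + 0.084 + 0.014 + 0 = 2.487
R0 > 1, so the population is growing.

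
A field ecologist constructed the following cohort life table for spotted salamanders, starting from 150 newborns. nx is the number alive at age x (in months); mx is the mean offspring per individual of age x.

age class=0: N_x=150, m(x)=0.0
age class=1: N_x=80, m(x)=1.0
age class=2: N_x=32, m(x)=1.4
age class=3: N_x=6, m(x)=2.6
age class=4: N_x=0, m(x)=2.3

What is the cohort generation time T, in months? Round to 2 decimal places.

lx = nx/n0 = nx/150: 1, 0.53333…, 0.21333…, 0.04, 0
lx·mx: 0, 0.533333…, 0.298667…, 0.104, 0 → R0 = 0.936…
x·lx·mx: 0, 0.533333…, 0.597333…, 0.312, 0 → Σ = 1.442667…
T = 1.442667… / 0.936… = 1.541311… → 1.54

1.54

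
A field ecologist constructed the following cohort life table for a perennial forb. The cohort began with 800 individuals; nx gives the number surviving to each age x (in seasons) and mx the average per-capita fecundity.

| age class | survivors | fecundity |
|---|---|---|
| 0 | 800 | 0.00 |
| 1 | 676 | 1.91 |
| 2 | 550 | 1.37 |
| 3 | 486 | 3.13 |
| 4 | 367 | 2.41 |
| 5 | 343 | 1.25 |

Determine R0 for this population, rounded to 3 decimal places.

6.099

lx = nx/n0 = nx/800: 1, 0.845, 0.6875, 0.6075, 0.45875, 0.42875
lx·mx by age: 0, 1.61395, 0.941875, 1.901475, 1.105588…, 0.535938…
R0 = Σ lx·mx = 6.098825… → 6.099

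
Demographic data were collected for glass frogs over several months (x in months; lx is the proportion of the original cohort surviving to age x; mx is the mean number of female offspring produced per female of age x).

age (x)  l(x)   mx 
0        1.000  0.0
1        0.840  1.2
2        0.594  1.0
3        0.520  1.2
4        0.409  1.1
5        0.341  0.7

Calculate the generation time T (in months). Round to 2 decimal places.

2.42

lx·mx: 0, 1.008, 0.594, 0.624, 0.4499, 0.2387 → R0 = 2.9146
x·lx·mx: 0, 1.008, 1.188, 1.872, 1.7996, 1.1935 → Σ = 7.0611
T = 7.0611 / 2.9146 = 2.422665… → 2.42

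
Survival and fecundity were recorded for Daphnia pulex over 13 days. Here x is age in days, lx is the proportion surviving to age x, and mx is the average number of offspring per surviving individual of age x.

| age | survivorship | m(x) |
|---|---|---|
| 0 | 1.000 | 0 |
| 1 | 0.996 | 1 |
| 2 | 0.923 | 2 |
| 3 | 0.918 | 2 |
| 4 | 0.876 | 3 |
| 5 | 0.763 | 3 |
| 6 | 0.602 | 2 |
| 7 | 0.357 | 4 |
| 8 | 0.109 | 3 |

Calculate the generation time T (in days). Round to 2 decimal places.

4.14

lx·mx: 0, 0.996, 1.846, 1.836, 2.628, 2.289, 1.204, 1.428, 0.327 → R0 = 12.554
x·lx·mx: 0, 0.996, 3.692, 5.508, 10.512, 11.445, 7.224, 9.996, 2.616 → Σ = 51.989
T = 51.989 / 12.554 = 4.14123… → 4.14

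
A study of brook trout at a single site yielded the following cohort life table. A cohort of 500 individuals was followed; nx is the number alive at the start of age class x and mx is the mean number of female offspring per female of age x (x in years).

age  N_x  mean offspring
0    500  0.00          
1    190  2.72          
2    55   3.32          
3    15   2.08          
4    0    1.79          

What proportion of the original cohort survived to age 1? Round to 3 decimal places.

l_1 = n_1/n_0 = 190/500 = 0.38 → 0.380

0.380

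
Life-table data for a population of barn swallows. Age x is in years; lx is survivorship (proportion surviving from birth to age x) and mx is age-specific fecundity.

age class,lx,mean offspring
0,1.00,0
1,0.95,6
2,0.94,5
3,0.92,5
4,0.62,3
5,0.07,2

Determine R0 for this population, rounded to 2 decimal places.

17.00

lx·mx by age: 0, 5.7, 4.7, 4.6, 1.86, 0.14
R0 = Σ lx·mx = 17 → 17.00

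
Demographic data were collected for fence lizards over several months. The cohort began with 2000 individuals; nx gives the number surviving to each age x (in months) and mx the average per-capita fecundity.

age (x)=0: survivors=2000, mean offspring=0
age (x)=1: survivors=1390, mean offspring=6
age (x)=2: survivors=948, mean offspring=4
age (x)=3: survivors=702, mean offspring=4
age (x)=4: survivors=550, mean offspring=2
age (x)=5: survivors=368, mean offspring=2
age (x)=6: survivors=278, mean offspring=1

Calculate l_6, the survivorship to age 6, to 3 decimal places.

0.139

l_6 = n_6/n_0 = 278/2000 = 0.139 → 0.139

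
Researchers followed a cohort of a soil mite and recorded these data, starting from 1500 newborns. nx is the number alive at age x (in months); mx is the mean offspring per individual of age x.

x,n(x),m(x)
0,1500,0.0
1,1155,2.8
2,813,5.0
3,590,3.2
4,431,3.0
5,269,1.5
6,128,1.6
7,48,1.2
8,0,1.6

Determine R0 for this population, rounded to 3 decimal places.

lx = nx/n0 = nx/1500: 1, 0.77, 0.542, 0.39333…, 0.28733…, 0.17933…, 0.08533…, 0.032, 0
lx·mx by age: 0, 2.156, 2.71, 1.258667…, 0.862…, 0.269…, 0.136533…, 0.0384, 0
R0 = Σ lx·mx = 7.4306… → 7.431

7.431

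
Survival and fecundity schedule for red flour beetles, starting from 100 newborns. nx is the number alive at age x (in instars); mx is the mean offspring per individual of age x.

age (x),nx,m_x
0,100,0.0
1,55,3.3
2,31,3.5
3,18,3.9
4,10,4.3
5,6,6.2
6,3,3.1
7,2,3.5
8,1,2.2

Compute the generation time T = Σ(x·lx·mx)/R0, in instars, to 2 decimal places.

2.37

lx = nx/n0 = nx/100: 1, 0.55, 0.31, 0.18, 0.1, 0.06, 0.03, 0.02, 0.01
lx·mx: 0, 1.815, 1.085, 0.702, 0.43, 0.372, 0.093, 0.07, 0.022 → R0 = 4.589
x·lx·mx: 0, 1.815, 2.17, 2.106, 1.72, 1.86, 0.558, 0.49, 0.176 → Σ = 10.895
T = 10.895 / 4.589 = 2.374156… → 2.37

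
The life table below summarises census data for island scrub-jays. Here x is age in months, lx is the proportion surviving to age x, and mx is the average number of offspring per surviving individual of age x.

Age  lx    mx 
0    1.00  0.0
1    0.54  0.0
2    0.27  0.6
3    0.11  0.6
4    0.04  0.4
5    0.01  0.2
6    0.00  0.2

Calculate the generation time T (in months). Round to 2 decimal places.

lx·mx: 0, 0, 0.162, 0.066, 0.016, 0.002, 0 → R0 = 0.246
x·lx·mx: 0, 0, 0.324, 0.198, 0.064, 0.01, 0 → Σ = 0.596
T = 0.596 / 0.246 = 2.422764… → 2.42

2.42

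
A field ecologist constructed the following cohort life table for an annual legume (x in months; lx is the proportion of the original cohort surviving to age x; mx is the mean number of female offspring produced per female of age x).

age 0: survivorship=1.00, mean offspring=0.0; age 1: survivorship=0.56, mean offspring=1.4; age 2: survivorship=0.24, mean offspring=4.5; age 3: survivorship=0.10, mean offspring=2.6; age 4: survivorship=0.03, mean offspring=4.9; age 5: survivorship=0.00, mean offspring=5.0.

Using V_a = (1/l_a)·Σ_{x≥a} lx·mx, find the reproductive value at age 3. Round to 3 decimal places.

4.070

lx·mx for x ≥ 3: 0.26, 0.147, 0 → sum = 0.407
V_3 = 0.407 / l_3 = 0.407 / 0.1 = 4.07 → 4.070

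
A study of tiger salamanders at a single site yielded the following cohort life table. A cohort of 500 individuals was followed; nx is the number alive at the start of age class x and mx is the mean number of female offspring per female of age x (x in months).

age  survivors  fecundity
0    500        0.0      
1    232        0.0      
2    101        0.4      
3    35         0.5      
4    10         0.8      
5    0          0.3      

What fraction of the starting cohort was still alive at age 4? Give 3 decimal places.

0.020

l_4 = n_4/n_0 = 10/500 = 0.02 → 0.020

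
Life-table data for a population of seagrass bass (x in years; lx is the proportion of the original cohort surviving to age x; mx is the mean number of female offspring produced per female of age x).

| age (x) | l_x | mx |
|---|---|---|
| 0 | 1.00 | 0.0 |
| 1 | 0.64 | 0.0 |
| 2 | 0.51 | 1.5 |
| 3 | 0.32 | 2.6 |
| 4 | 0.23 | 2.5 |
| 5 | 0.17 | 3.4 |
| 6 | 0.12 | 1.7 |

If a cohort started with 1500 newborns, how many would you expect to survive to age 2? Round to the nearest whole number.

765

Expected survivors = N0 · l_2 = 1500 × 0.51 = 765 → 765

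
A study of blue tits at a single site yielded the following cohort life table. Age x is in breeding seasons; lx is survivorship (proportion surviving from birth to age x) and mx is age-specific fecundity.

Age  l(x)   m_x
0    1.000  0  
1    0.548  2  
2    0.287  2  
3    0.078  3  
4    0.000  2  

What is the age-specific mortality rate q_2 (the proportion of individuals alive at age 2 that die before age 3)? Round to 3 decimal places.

0.728

q_2 = (l_2 − l_3) / l_2 = (0.287 − 0.078) / 0.287
     = 0.209 / 0.287 = 0.728223… → 0.728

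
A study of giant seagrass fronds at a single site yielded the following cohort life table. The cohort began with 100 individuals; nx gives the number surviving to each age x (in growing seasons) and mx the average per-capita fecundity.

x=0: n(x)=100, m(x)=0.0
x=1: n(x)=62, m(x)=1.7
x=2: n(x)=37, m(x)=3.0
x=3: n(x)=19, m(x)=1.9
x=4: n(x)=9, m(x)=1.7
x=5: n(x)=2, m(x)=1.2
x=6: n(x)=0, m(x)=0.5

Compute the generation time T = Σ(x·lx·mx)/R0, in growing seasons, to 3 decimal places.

1.883

lx = nx/n0 = nx/100: 1, 0.62, 0.37, 0.19, 0.09, 0.02, 0
lx·mx: 0, 1.054, 1.11, 0.361, 0.153, 0.024, 0 → R0 = 2.702
x·lx·mx: 0, 1.054, 2.22, 1.083, 0.612, 0.12, 0 → Σ = 5.089
T = 5.089 / 2.702 = 1.88342… → 1.883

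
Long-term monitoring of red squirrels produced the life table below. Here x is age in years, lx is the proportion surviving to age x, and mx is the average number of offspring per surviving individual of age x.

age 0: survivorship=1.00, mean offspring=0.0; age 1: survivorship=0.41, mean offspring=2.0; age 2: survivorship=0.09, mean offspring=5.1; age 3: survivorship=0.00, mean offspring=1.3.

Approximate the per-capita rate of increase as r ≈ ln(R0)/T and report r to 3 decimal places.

R0 = Σ lx·mx = 0 + 0.82 + 0.459 + 0 = 1.279
Σ x·lx·mx = 1.738; T = 1.738/1.279 = 1.35887…
r ≈ ln(R0)/T = ln(1.279)/1.35887… = 0.18109… → 0.181

0.181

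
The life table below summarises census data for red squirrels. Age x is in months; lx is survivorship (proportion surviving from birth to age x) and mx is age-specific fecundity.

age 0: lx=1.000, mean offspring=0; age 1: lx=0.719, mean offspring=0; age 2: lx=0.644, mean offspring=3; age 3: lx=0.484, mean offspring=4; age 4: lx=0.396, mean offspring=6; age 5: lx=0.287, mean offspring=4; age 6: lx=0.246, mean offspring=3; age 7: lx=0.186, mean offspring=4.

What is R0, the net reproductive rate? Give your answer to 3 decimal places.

lx·mx by age: 0, 0, 1.932, 1.936, 2.376, 1.148, 0.738, 0.744
R0 = Σ lx·mx = 8.874 → 8.874

8.874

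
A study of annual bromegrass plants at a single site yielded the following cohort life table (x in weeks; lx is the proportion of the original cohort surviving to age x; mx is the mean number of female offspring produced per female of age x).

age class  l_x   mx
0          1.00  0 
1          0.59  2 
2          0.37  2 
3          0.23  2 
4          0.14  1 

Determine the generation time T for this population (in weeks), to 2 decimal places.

lx·mx: 0, 1.18, 0.74, 0.46, 0.14 → R0 = 2.52
x·lx·mx: 0, 1.18, 1.48, 1.38, 0.56 → Σ = 4.6
T = 4.6 / 2.52 = 1.825397… → 1.83

1.83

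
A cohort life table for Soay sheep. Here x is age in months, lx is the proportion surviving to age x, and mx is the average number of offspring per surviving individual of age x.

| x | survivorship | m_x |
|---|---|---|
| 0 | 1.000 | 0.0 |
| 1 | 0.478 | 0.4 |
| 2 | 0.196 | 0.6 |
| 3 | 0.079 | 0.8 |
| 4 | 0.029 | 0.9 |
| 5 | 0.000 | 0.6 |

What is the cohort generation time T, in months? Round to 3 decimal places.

1.810

lx·mx: 0, 0.1912, 0.1176, 0.0632, 0.0261, 0 → R0 = 0.3981
x·lx·mx: 0, 0.1912, 0.2352, 0.1896, 0.1044, 0 → Σ = 0.7204
T = 0.7204 / 0.3981 = 1.809596… → 1.810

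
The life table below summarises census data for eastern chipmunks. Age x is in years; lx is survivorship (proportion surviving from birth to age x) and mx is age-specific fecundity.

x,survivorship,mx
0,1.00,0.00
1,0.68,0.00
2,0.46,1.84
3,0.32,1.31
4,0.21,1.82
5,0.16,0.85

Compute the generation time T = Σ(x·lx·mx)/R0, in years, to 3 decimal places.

2.892

lx·mx: 0, 0, 0.8464, 0.4192, 0.3822, 0.136 → R0 = 1.7838
x·lx·mx: 0, 0, 1.6928, 1.2576, 1.5288, 0.68 → Σ = 5.1592
T = 5.1592 / 1.7838 = 2.892252… → 2.892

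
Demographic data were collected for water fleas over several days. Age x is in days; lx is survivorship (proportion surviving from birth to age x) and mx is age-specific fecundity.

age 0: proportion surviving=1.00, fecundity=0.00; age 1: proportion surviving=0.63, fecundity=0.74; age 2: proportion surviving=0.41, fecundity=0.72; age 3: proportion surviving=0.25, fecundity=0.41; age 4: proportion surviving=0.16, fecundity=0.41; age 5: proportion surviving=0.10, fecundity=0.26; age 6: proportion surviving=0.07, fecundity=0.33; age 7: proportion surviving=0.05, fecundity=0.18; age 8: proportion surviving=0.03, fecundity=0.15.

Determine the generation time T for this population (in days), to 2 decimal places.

lx·mx: 0, 0.4662, 0.2952, 0.1025, 0.0656, 0.026, 0.0231, 0.009, 0.0045 → R0 = 0.9921
x·lx·mx: 0, 0.4662, 0.5904, 0.3075, 0.2624, 0.13, 0.1386, 0.063, 0.036 → Σ = 1.9941
T = 1.9941 / 0.9921 = 2.009979… → 2.01

2.01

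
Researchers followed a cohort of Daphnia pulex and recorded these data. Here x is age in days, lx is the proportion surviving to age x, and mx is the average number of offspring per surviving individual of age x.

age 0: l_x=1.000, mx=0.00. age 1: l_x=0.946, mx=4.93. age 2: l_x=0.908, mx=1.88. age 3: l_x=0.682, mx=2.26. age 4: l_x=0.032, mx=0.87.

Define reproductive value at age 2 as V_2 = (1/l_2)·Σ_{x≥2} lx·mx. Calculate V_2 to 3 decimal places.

lx·mx for x ≥ 2: 1.70704, 1.54132, 0.02784 → sum = 3.2762
V_2 = 3.2762 / l_2 = 3.2762 / 0.908 = 3.60815… → 3.608

3.608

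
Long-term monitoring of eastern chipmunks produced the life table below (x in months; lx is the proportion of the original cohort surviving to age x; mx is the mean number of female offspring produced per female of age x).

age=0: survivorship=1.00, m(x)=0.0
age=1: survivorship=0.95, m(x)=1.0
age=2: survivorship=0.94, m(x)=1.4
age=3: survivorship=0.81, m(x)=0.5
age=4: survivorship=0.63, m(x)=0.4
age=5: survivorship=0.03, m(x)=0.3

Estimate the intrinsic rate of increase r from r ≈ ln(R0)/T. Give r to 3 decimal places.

R0 = Σ lx·mx = 0 + 0.95 + 1.316 + 0.405 + 0.252 + 0.009 = 2.932
Σ x·lx·mx = 5.85; T = 5.85/2.932 = 1.99523…
r ≈ ln(R0)/T = ln(2.932)/1.99523… = 0.53913… → 0.539

0.539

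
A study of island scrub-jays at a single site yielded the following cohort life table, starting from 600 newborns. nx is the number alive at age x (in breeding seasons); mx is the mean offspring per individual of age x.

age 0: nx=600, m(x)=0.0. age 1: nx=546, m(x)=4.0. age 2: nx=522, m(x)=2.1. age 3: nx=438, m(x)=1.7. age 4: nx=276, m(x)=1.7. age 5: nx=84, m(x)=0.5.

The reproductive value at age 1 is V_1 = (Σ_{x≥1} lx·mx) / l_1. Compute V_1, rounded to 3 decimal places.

lx = nx/n0 = nx/600: 1, 0.91, 0.87, 0.73, 0.46, 0.14
lx·mx for x ≥ 1: 3.64, 1.827, 1.241, 0.782, 0.07 → sum = 7.56
V_1 = 7.56 / l_1 = 7.56 / 0.91 = 8.307692… → 8.308

8.308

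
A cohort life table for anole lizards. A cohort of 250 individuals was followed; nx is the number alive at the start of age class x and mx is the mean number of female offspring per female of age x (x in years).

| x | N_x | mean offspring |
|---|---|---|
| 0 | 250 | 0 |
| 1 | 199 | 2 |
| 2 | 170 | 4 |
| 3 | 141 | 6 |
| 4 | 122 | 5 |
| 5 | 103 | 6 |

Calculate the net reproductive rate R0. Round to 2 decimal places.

lx = nx/n0 = nx/250: 1, 0.796, 0.68, 0.564, 0.488, 0.412
lx·mx by age: 0, 1.592, 2.72, 3.384, 2.44, 2.472
R0 = Σ lx·mx = 12.608 → 12.61

12.61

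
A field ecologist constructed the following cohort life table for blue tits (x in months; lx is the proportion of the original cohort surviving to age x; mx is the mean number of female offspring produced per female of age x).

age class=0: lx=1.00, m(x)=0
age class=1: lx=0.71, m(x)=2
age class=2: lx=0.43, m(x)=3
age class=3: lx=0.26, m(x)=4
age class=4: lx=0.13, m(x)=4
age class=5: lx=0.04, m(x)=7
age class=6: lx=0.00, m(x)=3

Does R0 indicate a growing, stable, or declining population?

growing

R0 = Σ lx·mx = 0 + 1.42 + 1.29 + 1.04 + 0.52 + 0.28 + 0 = 4.55
R0 > 1, so the population is growing.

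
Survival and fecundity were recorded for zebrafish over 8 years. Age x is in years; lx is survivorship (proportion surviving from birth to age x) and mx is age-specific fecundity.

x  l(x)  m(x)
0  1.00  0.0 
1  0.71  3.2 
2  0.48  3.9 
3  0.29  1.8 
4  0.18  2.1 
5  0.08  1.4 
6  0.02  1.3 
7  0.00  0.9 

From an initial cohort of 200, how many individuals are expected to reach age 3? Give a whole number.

Expected survivors = N0 · l_3 = 200 × 0.29 = 58 → 58

58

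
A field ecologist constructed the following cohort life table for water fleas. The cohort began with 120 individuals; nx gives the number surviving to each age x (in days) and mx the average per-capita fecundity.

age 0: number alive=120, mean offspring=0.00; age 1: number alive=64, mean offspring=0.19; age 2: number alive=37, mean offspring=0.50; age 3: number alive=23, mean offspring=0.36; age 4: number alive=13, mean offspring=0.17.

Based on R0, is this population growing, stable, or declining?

lx = nx/n0 = nx/120: 1, 0.53333…, 0.30833…, 0.19167…, 0.10833…
R0 = Σ lx·mx = 0 + 0.101333… + 0.154167… + 0.069… + 0.018417… = 0.342917…
R0 < 1, so the population is declining.

declining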